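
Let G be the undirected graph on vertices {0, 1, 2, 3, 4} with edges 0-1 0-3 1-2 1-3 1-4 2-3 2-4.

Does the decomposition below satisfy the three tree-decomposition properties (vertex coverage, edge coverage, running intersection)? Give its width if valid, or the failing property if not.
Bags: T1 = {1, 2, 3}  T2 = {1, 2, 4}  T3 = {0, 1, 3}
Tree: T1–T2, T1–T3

Vertex coverage: the bags together contain {0, 1, 2, 3, 4}, the full vertex set. Edge coverage: each edge of G has both endpoints in at least one bag. Running intersection: for every vertex, the bags containing it form a connected subtree. All three properties hold, so this is a valid tree decomposition of width max|bag| − 1 = 2, and hence tw(G) ≤ 2.

Yes; width 2.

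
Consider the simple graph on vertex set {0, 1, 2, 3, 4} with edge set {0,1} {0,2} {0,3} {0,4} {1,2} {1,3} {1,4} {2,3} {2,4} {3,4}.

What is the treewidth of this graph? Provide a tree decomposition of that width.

Treewidth 4.
Bags: B1 = {0, 1, 2, 3, 4}
Tree: (single bag)

A single bag containing all 5 vertices is trivially a valid decomposition of width 4. On the other hand G contains the 5-clique {0, 1, 2, 3, 4}. A clique must lie in a single bag of any decomposition, so no decomposition can have width below 4. The upper and lower bounds meet at 4, so that is the treewidth.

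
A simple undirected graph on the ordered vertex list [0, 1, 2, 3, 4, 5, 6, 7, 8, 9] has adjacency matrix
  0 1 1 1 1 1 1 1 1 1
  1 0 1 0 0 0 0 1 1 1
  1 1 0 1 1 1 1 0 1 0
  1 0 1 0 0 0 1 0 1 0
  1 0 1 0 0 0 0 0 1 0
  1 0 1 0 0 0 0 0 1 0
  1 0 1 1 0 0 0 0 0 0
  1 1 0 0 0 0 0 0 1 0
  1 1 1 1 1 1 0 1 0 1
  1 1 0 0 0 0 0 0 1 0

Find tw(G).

3

A width-3 tree decomposition is:
Bags: B1 = {0, 1, 2, 8}  B2 = {0, 1, 7, 8}  B3 = {0, 2, 4, 8}  B4 = {0, 2, 3, 8}  B5 = {0, 2, 5, 8}  B6 = {0, 2, 3, 6}  B7 = {0, 1, 8, 9}
Tree: B1–B2, B1–B3, B3–B4, B1–B5, B4–B6, B2–B7
The largest bag has 4 vertices, giving width 3; this decomposition certifies tw(G) ≤ 3. For the lower bound, the 4 vertices {0, 1, 8, 9} are pairwise adjacent, and any tree decomposition puts a clique entirely inside one bag — forcing width ≥ 3. Hence tw(G) = 3 exactly.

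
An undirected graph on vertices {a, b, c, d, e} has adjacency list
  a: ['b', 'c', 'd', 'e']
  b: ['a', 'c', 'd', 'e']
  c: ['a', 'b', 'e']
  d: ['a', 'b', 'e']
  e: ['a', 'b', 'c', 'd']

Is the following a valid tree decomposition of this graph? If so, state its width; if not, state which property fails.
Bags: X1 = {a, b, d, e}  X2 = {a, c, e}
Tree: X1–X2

A tree decomposition must satisfy three properties: every vertex lies in some bag; for every edge, both endpoints lie together in some bag; and for every vertex, the bags containing it form a connected subtree. Here edge (b,c) lies in no bag, so the decomposition is invalid.

No — edge (b,c) lies in no bag.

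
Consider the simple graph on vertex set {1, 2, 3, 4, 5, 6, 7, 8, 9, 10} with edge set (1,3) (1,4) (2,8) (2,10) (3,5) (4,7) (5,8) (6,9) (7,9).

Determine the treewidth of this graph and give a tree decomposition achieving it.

The largest bag has 2 vertices, giving width 1; this decomposition certifies tw(G) ≤ 1. Since G has at least one edge (e.g. 6–9), it is not an edgeless graph, so tw(G) ≥ 1. Hence tw(G) = 1 exactly.

Treewidth 1.
One optimal decomposition is:
Bags: B1 = {6, 9}  B2 = {7, 9}  B3 = {4, 7}  B4 = {1, 4}  B5 = {1, 3}  B6 = {3, 5}  B7 = {5, 8}  B8 = {2, 8}  B9 = {2, 10}
Tree: B1–B2, B2–B3, B3–B4, B4–B5, B5–B6, B6–B7, B7–B8, B8–B9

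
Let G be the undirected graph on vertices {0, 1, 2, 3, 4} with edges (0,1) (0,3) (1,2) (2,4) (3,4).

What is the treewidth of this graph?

A width-2 tree decomposition is:
Bags: B1 = {0, 1, 2}  B2 = {0, 2, 3}  B3 = {2, 3, 4}
Tree: B1–B2, B2–B3
Each bag holds 3 vertices, so the decomposition has width 2, which upper-bounds the treewidth. For the lower bound, G contains the cycle 2–1–0–3–4–2, so G is not a forest; only forests have treewidth ≤ 1, hence tw(G) ≥ 2. Hence tw(G) = 2 exactly.

2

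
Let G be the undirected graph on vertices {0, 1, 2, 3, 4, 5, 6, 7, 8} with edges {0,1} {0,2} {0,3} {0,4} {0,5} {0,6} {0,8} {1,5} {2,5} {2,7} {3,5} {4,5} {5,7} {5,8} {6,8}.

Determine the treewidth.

2

A width-2 tree decomposition is:
Bags: B1 = {0, 3, 5}  B2 = {0, 5, 8}  B3 = {0, 1, 5}  B4 = {0, 2, 5}  B5 = {2, 5, 7}  B6 = {0, 4, 5}  B7 = {0, 6, 8}
Tree: B1–B2, B1–B3, B1–B4, B4–B5, B1–B6, B2–B7
Each bag holds 3 vertices, so the decomposition has width 2, which upper-bounds the treewidth. Conversely, {0, 1, 5} is a clique of size 3, and the vertices of any clique must share a bag in every tree decomposition; so some bag has ≥ 3 vertices and tw(G) ≥ 2. Combining the bounds, tw(G) = 2.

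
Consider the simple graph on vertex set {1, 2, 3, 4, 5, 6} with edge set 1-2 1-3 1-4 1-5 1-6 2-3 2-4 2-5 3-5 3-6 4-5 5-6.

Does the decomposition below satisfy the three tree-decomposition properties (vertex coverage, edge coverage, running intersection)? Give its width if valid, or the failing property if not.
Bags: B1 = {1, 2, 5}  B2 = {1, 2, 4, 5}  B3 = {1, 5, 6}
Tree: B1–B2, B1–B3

A tree decomposition must satisfy three properties: every vertex lies in some bag; for every edge, both endpoints lie together in some bag; and for every vertex, the bags containing it form a connected subtree. Here vertex 3 appears in no bag, so the decomposition is invalid.

No — vertex 3 appears in no bag.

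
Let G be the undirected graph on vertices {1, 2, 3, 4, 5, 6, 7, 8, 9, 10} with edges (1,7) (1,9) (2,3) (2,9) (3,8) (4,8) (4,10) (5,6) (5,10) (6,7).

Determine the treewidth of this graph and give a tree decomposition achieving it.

Treewidth 2.
One such decomposition:
Bags: B1 = {1, 2, 9}  B2 = {1, 2, 3}  B3 = {1, 3, 8}  B4 = {1, 4, 8}  B5 = {1, 4, 10}  B6 = {1, 5, 10}  B7 = {1, 5, 6}  B8 = {1, 6, 7}
Tree: B1–B2, B2–B3, B3–B4, B4–B5, B5–B6, B6–B7, B7–B8

Every bag has size at most 3, so the width is 3 − 1 = 2 and tw(G) ≤ 2. The edges 1–9–2–3–8–4–10–5–6–7–1 form a cycle, so G is not a tree and its treewidth is at least 2. Combining the bounds, tw(G) = 2.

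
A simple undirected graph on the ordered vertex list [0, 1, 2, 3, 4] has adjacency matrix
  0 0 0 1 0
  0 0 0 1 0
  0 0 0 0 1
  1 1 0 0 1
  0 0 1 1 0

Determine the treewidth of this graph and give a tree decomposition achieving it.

The largest bag has 2 vertices, giving width 1; this decomposition certifies tw(G) ≤ 1. Any graph with an edge has treewidth ≥ 1, and G has the edge 4–3. The upper and lower bounds meet at 1, so that is the treewidth.

Treewidth 1.
Bags: B1 = {3, 4}  B2 = {1, 3}  B3 = {0, 3}  B4 = {2, 4}
Tree: B1–B2, B2–B3, B1–B4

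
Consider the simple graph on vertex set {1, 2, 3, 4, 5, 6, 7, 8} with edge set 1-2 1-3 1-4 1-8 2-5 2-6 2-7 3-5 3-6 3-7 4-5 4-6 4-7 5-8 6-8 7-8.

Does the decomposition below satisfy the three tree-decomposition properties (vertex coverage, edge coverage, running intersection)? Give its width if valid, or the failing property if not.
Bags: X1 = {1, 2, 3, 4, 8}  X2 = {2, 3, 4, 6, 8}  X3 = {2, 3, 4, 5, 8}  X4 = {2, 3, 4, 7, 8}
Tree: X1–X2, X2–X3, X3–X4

Checking the three conditions: (i) the bags cover all of {1, 2, 3, 4, 5, 6, 7, 8}; (ii) for each edge, some bag contains both endpoints; (iii) the bags containing any fixed vertex form a subtree. All hold, so the decomposition is valid with width 5 − 1 = 4.

Yes; width 4.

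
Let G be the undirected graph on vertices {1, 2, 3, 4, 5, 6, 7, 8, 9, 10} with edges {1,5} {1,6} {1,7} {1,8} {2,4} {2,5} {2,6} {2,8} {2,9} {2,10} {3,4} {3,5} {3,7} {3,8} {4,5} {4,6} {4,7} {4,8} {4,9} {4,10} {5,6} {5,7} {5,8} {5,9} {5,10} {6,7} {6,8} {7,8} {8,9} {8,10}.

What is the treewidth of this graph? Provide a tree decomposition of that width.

Treewidth 4.
One such decomposition:
Bags: B1 = {4, 5, 6, 7, 8}  B2 = {2, 4, 5, 6, 8}  B3 = {2, 4, 5, 8, 9}  B4 = {2, 4, 5, 8, 10}  B5 = {3, 4, 5, 7, 8}  B6 = {1, 5, 6, 7, 8}
Tree: B1–B2, B2–B3, B2–B4, B1–B5, B1–B6

Every bag has size at most 5, so the width is 5 − 1 = 4 and tw(G) ≤ 4. On the other hand G contains the 5-clique {1, 5, 6, 7, 8}. A clique must lie in a single bag of any decomposition, so no decomposition can have width below 4. Therefore the treewidth is 4.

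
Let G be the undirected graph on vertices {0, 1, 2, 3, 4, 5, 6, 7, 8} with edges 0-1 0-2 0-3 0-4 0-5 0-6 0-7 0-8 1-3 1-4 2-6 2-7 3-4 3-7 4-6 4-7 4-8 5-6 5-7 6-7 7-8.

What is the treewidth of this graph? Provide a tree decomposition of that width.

The largest bag has 4 vertices, giving width 3; this decomposition certifies tw(G) ≤ 3. For the lower bound, the 4 vertices {0, 1, 3, 4} are pairwise adjacent, and any tree decomposition puts a clique entirely inside one bag — forcing width ≥ 3. Combining the bounds, tw(G) = 3.

Treewidth 3.
One such decomposition:
Bags: B1 = {0, 4, 7, 8}  B2 = {0, 3, 4, 7}  B3 = {0, 4, 6, 7}  B4 = {0, 1, 3, 4}  B5 = {0, 2, 6, 7}  B6 = {0, 5, 6, 7}
Tree: B1–B2, B2–B3, B2–B4, B3–B5, B3–B6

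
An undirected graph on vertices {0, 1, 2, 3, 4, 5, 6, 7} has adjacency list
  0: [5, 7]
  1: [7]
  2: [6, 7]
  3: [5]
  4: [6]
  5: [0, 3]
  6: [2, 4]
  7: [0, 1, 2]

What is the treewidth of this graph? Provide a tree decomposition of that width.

Treewidth 1.
One optimal decomposition is:
Bags: B1 = {2, 7}  B2 = {1, 7}  B3 = {0, 7}  B4 = {2, 6}  B5 = {0, 5}  B6 = {3, 5}  B7 = {4, 6}
Tree: B1–B2, B1–B3, B1–B4, B3–B5, B5–B6, B4–B7

The largest bag has 2 vertices, giving width 1; this decomposition certifies tw(G) ≤ 1. Any graph with an edge has treewidth ≥ 1, and G has the edge 2–7. Hence tw(G) = 1 exactly.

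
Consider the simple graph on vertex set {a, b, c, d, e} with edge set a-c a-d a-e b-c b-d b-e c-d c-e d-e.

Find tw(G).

A width-3 tree decomposition is:
Bags: B1 = {a, c, d, e}  B2 = {b, c, d, e}
Tree: B1–B2
Every bag has size at most 4, so the width is 4 − 1 = 3 and tw(G) ≤ 3. On the other hand G contains the 4-clique {a, c, d, e}. A clique must lie in a single bag of any decomposition, so no decomposition can have width below 3. Hence tw(G) = 3 exactly.

3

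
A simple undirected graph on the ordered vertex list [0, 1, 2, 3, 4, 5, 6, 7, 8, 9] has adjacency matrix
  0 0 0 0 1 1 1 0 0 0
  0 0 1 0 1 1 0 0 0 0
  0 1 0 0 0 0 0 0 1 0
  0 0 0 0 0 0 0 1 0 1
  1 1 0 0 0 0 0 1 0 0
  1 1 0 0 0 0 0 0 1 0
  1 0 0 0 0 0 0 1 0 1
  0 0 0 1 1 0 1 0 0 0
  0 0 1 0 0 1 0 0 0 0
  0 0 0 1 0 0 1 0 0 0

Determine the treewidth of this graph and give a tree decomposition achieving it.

Treewidth 2.
One optimal decomposition is:
Bags: B1 = {3, 6, 9}  B2 = {3, 6, 7}  B3 = {0, 6, 7}  B4 = {0, 4, 7}  B5 = {0, 4, 5}  B6 = {1, 4, 5}  B7 = {1, 5, 8}  B8 = {1, 2, 8}
Tree: B1–B2, B2–B3, B3–B4, B4–B5, B5–B6, B6–B7, B7–B8

The largest bag has 3 vertices, giving width 2; this decomposition certifies tw(G) ≤ 2. Since 9–3–7–6–9 is a cycle in G, G is not acyclic. Forests are exactly the graphs of treewidth ≤ 1, so tw(G) ≥ 2. Hence tw(G) = 2 exactly.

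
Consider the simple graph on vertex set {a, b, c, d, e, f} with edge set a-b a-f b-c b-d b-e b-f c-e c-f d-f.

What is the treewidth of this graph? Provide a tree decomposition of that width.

The largest bag has 3 vertices, giving width 2; this decomposition certifies tw(G) ≤ 2. On the other hand G contains the 3-clique {b, c, e}. A clique must lie in a single bag of any decomposition, so no decomposition can have width below 2. Combining the bounds, tw(G) = 2.

Treewidth 2.
One such decomposition:
Bags: B1 = {b, d, f}  B2 = {b, c, f}  B3 = {a, b, f}  B4 = {b, c, e}
Tree: B1–B2, B1–B3, B2–B4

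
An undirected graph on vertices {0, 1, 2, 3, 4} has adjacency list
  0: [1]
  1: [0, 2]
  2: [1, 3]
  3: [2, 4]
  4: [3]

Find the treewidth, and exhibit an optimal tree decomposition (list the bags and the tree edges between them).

Treewidth 1.
One such decomposition:
Bags: B1 = {0, 1}  B2 = {1, 2}  B3 = {2, 3}  B4 = {3, 4}
Tree: B1–B2, B2–B3, B3–B4

Every bag has size at most 2, so the width is 2 − 1 = 1 and tw(G) ≤ 1. G has an edge, so its treewidth is at least 1. Therefore the treewidth is 1.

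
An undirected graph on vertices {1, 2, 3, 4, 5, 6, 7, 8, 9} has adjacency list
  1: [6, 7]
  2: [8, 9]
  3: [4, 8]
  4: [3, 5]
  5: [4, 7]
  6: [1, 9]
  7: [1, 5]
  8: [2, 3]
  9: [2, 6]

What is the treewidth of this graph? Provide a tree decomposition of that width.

Treewidth 2.
Bags: B1 = {2, 6, 9}  B2 = {1, 2, 6}  B3 = {1, 2, 7}  B4 = {2, 5, 7}  B5 = {2, 4, 5}  B6 = {2, 3, 4}  B7 = {2, 3, 8}
Tree: B1–B2, B2–B3, B3–B4, B4–B5, B5–B6, B6–B7

The largest bag has 3 vertices, giving width 2; this decomposition certifies tw(G) ≤ 2. Since 2–9–6–1–7–5–4–3–8–2 is a cycle in G, G is not acyclic. Forests are exactly the graphs of treewidth ≤ 1, so tw(G) ≥ 2. Therefore the treewidth is 2.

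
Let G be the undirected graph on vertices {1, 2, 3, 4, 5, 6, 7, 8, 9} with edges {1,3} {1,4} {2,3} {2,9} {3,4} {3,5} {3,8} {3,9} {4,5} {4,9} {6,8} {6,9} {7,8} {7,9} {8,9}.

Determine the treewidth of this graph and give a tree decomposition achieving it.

Treewidth 2.
One such decomposition:
Bags: B1 = {1, 3, 4}  B2 = {3, 4, 9}  B3 = {2, 3, 9}  B4 = {3, 8, 9}  B5 = {6, 8, 9}  B6 = {3, 4, 5}  B7 = {7, 8, 9}
Tree: B1–B2, B2–B3, B2–B4, B4–B5, B2–B6, B5–B7

Each bag holds 3 vertices, so the decomposition has width 2, which upper-bounds the treewidth. For the lower bound, the 3 vertices {3, 8, 9} are pairwise adjacent, and any tree decomposition puts a clique entirely inside one bag — forcing width ≥ 2. Hence tw(G) = 2 exactly.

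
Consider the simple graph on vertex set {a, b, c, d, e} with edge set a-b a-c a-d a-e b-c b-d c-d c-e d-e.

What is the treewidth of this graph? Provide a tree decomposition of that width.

The largest bag has 4 vertices, giving width 3; this decomposition certifies tw(G) ≤ 3. On the other hand G contains the 4-clique {a, c, d, e}. A clique must lie in a single bag of any decomposition, so no decomposition can have width below 3. The upper and lower bounds meet at 3, so that is the treewidth.

Treewidth 3.
One such decomposition:
Bags: B1 = {a, b, c, d}  B2 = {a, c, d, e}
Tree: B1–B2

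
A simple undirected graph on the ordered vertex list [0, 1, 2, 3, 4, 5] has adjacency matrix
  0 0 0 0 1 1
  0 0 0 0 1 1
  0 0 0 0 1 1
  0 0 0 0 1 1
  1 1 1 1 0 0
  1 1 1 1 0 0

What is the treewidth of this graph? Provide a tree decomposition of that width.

Treewidth 2.
One such decomposition:
Bags: B1 = {3, 4, 5}  B2 = {1, 4, 5}  B3 = {2, 4, 5}  B4 = {0, 4, 5}
Tree: B1–B2, B2–B3, B3–B4

The largest bag has 3 vertices, giving width 2; this decomposition certifies tw(G) ≤ 2. For the lower bound, G contains the cycle 3–5–1–4–3, so G is not a forest; only forests have treewidth ≤ 1, hence tw(G) ≥ 2. Therefore the treewidth is 2.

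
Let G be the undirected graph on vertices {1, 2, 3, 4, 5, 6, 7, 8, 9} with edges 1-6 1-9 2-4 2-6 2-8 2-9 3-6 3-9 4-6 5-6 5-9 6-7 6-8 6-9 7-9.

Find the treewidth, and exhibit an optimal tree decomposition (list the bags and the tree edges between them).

Every bag has size at most 3, so the width is 3 − 1 = 2 and tw(G) ≤ 2. On the other hand G contains the 3-clique {2, 6, 8}. A clique must lie in a single bag of any decomposition, so no decomposition can have width below 2. The upper and lower bounds meet at 2, so that is the treewidth.

Treewidth 2.
One such decomposition:
Bags: B1 = {2, 6, 9}  B2 = {6, 7, 9}  B3 = {1, 6, 9}  B4 = {2, 4, 6}  B5 = {2, 6, 8}  B6 = {3, 6, 9}  B7 = {5, 6, 9}
Tree: B1–B2, B2–B3, B1–B4, B4–B5, B2–B6, B6–B7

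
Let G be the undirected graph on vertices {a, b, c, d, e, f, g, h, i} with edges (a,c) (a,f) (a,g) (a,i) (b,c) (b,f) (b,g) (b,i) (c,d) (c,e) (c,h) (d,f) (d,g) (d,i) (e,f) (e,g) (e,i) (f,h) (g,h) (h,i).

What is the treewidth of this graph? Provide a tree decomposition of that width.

Every bag has size at most 5, so the width is 5 − 1 = 4 and tw(G) ≤ 4. For the lower bound: the 5 vertex sets {e,i}, {d,g}, {c,h}, {f}, {a} are disjoint, each induces a connected subgraph, and every pair is joined by at least one edge of G. Contracting each set to a single vertex therefore yields K_{5} as a minor, and since treewidth is minor-monotone, tw(G) ≥ tw(K_{5}) = 4. Hence tw(G) = 4 exactly.

Treewidth 4.
One optimal decomposition is:
Bags: B1 = {c, e, f, g, i}  B2 = {c, d, f, g, i}  B3 = {c, f, g, h, i}  B4 = {a, c, f, g, i}  B5 = {b, c, f, g, i}
Tree: B1–B2, B2–B3, B3–B4, B4–B5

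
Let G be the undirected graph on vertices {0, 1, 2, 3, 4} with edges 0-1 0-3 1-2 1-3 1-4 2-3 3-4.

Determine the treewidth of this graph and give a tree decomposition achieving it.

Each bag holds 3 vertices, so the decomposition has width 2, which upper-bounds the treewidth. Conversely, {0, 1, 3} is a clique of size 3, and the vertices of any clique must share a bag in every tree decomposition; so some bag has ≥ 3 vertices and tw(G) ≥ 2. Combining the bounds, tw(G) = 2.

Treewidth 2.
One such decomposition:
Bags: B1 = {1, 3, 4}  B2 = {1, 2, 3}  B3 = {0, 1, 3}
Tree: B1–B2, B2–B3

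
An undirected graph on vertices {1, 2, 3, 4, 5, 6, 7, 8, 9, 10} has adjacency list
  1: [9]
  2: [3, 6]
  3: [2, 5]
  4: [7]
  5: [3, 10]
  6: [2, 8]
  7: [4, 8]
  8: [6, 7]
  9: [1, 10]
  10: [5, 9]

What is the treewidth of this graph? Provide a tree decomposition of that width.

The largest bag has 2 vertices, giving width 1; this decomposition certifies tw(G) ≤ 1. Since G has at least one edge (e.g. 4–7), it is not an edgeless graph, so tw(G) ≥ 1. The upper and lower bounds meet at 1, so that is the treewidth.

Treewidth 1.
One such decomposition:
Bags: B1 = {4, 7}  B2 = {7, 8}  B3 = {6, 8}  B4 = {2, 6}  B5 = {2, 3}  B6 = {3, 5}  B7 = {5, 10}  B8 = {9, 10}  B9 = {1, 9}
Tree: B1–B2, B2–B3, B3–B4, B4–B5, B5–B6, B6–B7, B7–B8, B8–B9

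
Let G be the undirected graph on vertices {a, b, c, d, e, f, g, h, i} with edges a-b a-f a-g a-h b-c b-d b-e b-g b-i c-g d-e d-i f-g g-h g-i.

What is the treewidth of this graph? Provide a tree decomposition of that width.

Treewidth 2.
One optimal decomposition is:
Bags: B1 = {a, b, g}  B2 = {b, g, i}  B3 = {a, g, h}  B4 = {b, d, i}  B5 = {b, d, e}  B6 = {a, f, g}  B7 = {b, c, g}
Tree: B1–B2, B1–B3, B2–B4, B4–B5, B1–B6, B2–B7

Each bag holds 3 vertices, so the decomposition has width 2, which upper-bounds the treewidth. On the other hand G contains the 3-clique {b, d, e}. A clique must lie in a single bag of any decomposition, so no decomposition can have width below 2. Combining the bounds, tw(G) = 2.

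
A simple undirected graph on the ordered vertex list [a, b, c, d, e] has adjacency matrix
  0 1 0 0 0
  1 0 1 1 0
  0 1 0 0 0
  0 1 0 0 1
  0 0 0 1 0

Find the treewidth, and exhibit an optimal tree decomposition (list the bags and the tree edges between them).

Treewidth 1.
One such decomposition:
Bags: B1 = {a, b}  B2 = {b, d}  B3 = {d, e}  B4 = {b, c}
Tree: B1–B2, B2–B3, B1–B4

Every bag has size at most 2, so the width is 2 − 1 = 1 and tw(G) ≤ 1. G has an edge, so its treewidth is at least 1. Combining the bounds, tw(G) = 1.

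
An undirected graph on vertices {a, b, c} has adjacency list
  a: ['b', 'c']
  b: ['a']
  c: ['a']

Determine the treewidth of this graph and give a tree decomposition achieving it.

Treewidth 1.
Bags: B1 = {a, b}  B2 = {a, c}
Tree: B1–B2

The largest bag has 2 vertices, giving width 1; this decomposition certifies tw(G) ≤ 1. Since G has at least one edge (e.g. b–a), it is not an edgeless graph, so tw(G) ≥ 1. Therefore the treewidth is 1.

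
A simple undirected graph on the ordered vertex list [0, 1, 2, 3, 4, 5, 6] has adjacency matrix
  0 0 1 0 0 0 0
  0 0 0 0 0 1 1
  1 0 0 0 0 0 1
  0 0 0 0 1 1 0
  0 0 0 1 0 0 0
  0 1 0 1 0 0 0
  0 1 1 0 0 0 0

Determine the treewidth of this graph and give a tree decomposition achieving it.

Treewidth 1.
One such decomposition:
Bags: B1 = {0, 2}  B2 = {2, 6}  B3 = {1, 6}  B4 = {1, 5}  B5 = {3, 5}  B6 = {3, 4}
Tree: B1–B2, B2–B3, B3–B4, B4–B5, B5–B6

The largest bag has 2 vertices, giving width 1; this decomposition certifies tw(G) ≤ 1. Any graph with an edge has treewidth ≥ 1, and G has the edge 0–2. Combining the bounds, tw(G) = 1.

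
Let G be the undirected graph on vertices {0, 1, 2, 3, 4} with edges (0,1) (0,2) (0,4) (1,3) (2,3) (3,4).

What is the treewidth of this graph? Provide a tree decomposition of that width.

Treewidth 2.
One optimal decomposition is:
Bags: B1 = {0, 1, 3}  B2 = {0, 3, 4}  B3 = {0, 2, 3}
Tree: B1–B2, B2–B3

Every bag has size at most 3, so the width is 3 − 1 = 2 and tw(G) ≤ 2. The edges 0–1–3–4–0 form a cycle, so G is not a tree and its treewidth is at least 2. Hence tw(G) = 2 exactly.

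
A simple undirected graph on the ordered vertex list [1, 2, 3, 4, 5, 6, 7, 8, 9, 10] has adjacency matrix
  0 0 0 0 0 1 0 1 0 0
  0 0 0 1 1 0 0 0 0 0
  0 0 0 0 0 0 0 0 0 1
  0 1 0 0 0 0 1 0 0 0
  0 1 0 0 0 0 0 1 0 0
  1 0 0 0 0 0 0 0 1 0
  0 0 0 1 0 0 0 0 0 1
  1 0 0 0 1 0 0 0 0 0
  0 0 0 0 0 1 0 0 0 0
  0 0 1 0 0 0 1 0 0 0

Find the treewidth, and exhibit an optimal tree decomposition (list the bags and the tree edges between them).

Treewidth 1.
One such decomposition:
Bags: B1 = {3, 10}  B2 = {7, 10}  B3 = {4, 7}  B4 = {2, 4}  B5 = {2, 5}  B6 = {5, 8}  B7 = {1, 8}  B8 = {1, 6}  B9 = {6, 9}
Tree: B1–B2, B2–B3, B3–B4, B4–B5, B5–B6, B6–B7, B7–B8, B8–B9

Each bag holds 2 vertices, so the decomposition has width 1, which upper-bounds the treewidth. Since G has at least one edge (e.g. 3–10), it is not an edgeless graph, so tw(G) ≥ 1. Hence tw(G) = 1 exactly.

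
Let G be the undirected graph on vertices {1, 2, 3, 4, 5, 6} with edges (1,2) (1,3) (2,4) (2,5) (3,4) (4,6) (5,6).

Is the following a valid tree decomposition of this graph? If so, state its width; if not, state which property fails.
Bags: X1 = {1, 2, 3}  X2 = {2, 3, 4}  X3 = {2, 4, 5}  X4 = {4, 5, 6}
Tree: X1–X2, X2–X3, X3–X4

Yes; width 2.

Checking the three conditions: (i) the bags cover all of {1, 2, 3, 4, 5, 6}; (ii) for each edge, some bag contains both endpoints; (iii) the bags containing any fixed vertex form a subtree. All hold, so the decomposition is valid with width 3 − 1 = 2.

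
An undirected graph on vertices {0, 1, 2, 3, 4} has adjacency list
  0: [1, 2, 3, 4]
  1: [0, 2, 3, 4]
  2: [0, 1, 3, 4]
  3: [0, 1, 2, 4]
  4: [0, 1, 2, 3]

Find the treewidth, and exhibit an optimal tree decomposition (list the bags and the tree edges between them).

With just one bag of size 5, the width is 5 − 1 = 4, so tw(G) ≤ 4. On the other hand G contains the 5-clique {0, 1, 2, 3, 4}. A clique must lie in a single bag of any decomposition, so no decomposition can have width below 4. Hence tw(G) = 4 exactly.

Treewidth 4.
Bags: B1 = {0, 1, 2, 3, 4}
Tree: (single bag)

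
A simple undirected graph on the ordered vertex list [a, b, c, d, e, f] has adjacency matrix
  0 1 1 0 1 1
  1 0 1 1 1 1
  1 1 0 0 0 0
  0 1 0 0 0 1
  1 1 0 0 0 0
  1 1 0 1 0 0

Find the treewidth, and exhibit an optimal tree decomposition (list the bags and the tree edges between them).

The largest bag has 3 vertices, giving width 2; this decomposition certifies tw(G) ≤ 2. Conversely, {b, d, f} is a clique of size 3, and the vertices of any clique must share a bag in every tree decomposition; so some bag has ≥ 3 vertices and tw(G) ≥ 2. Therefore the treewidth is 2.

Treewidth 2.
One such decomposition:
Bags: B1 = {b, d, f}  B2 = {a, b, f}  B3 = {a, b, e}  B4 = {a, b, c}
Tree: B1–B2, B2–B3, B3–B4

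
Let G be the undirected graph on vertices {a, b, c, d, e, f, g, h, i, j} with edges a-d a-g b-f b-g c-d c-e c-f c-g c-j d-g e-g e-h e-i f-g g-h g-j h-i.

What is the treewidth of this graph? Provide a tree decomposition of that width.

The largest bag has 3 vertices, giving width 2; this decomposition certifies tw(G) ≤ 2. For the lower bound, the 3 vertices {e, g, h} are pairwise adjacent, and any tree decomposition puts a clique entirely inside one bag — forcing width ≥ 2. The upper and lower bounds meet at 2, so that is the treewidth.

Treewidth 2.
One such decomposition:
Bags: B1 = {c, e, g}  B2 = {c, d, g}  B3 = {c, f, g}  B4 = {c, g, j}  B5 = {a, d, g}  B6 = {e, g, h}  B7 = {b, f, g}  B8 = {e, h, i}
Tree: B1–B2, B1–B3, B1–B4, B2–B5, B1–B6, B3–B7, B6–B8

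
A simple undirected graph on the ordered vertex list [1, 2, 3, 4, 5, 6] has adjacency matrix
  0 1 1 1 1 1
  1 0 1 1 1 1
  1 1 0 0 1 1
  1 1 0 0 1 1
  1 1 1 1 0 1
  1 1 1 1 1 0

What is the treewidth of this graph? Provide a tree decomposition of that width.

Treewidth 4.
One such decomposition:
Bags: B1 = {1, 2, 4, 5, 6}  B2 = {1, 2, 3, 5, 6}
Tree: B1–B2

Each bag holds 5 vertices, so the decomposition has width 4, which upper-bounds the treewidth. Conversely, {1, 2, 3, 5, 6} is a clique of size 5, and the vertices of any clique must share a bag in every tree decomposition; so some bag has ≥ 5 vertices and tw(G) ≥ 4. The upper and lower bounds meet at 4, so that is the treewidth.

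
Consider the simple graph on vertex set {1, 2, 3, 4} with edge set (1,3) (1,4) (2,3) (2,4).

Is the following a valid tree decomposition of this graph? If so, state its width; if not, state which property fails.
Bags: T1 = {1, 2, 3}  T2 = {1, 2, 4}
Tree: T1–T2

Yes; width 2.

Vertex coverage: the bags together contain {1, 2, 3, 4}, the full vertex set. Edge coverage: each edge of G has both endpoints in at least one bag. Running intersection: for every vertex, the bags containing it form a connected subtree. All three properties hold, so this is a valid tree decomposition of width max|bag| − 1 = 2, and hence tw(G) ≤ 2.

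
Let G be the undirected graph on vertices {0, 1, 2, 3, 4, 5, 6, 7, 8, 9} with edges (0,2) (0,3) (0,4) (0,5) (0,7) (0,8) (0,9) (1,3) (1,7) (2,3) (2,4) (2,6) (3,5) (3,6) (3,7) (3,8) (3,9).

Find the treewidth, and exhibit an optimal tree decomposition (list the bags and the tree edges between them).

Treewidth 2.
One optimal decomposition is:
Bags: B1 = {0, 2, 3}  B2 = {2, 3, 6}  B3 = {0, 3, 8}  B4 = {0, 3, 7}  B5 = {0, 2, 4}  B6 = {0, 3, 5}  B7 = {1, 3, 7}  B8 = {0, 3, 9}
Tree: B1–B2, B1–B3, B3–B4, B1–B5, B1–B6, B4–B7, B3–B8

Every bag has size at most 3, so the width is 3 − 1 = 2 and tw(G) ≤ 2. Conversely, {0, 2, 3} is a clique of size 3, and the vertices of any clique must share a bag in every tree decomposition; so some bag has ≥ 3 vertices and tw(G) ≥ 2. Combining the bounds, tw(G) = 2.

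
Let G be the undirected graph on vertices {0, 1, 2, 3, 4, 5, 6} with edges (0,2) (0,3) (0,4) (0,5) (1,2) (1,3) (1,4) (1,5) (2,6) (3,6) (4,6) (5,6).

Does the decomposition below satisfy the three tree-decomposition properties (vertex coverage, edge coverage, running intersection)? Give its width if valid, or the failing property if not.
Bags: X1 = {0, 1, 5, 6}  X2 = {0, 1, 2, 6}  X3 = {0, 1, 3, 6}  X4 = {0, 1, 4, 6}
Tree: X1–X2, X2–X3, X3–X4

Yes; width 3.

Checking the three conditions: (i) the bags cover all of {0, 1, 2, 3, 4, 5, 6}; (ii) for each edge, some bag contains both endpoints; (iii) the bags containing any fixed vertex form a subtree. All hold, so the decomposition is valid with width 4 − 1 = 3.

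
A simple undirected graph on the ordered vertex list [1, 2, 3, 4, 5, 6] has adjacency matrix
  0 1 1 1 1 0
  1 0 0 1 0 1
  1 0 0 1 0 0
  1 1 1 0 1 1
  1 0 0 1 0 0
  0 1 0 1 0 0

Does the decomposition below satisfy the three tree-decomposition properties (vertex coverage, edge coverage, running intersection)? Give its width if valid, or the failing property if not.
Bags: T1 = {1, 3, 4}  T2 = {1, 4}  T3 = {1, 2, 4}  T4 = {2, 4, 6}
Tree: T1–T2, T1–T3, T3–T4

A tree decomposition must satisfy three properties: every vertex lies in some bag; for every edge, both endpoints lie together in some bag; and for every vertex, the bags containing it form a connected subtree. Here vertex 5 appears in no bag, so the decomposition is invalid.

No — vertex 5 appears in no bag.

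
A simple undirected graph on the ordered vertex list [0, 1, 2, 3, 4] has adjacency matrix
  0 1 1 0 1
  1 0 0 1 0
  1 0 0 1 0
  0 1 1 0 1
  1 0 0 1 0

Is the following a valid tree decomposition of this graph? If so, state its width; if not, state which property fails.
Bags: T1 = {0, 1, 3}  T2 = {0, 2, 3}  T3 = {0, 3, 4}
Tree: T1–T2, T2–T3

Checking the three conditions: (i) the bags cover all of {0, 1, 2, 3, 4}; (ii) for each edge, some bag contains both endpoints; (iii) the bags containing any fixed vertex form a subtree. All hold, so the decomposition is valid with width 3 − 1 = 2.

Yes; width 2.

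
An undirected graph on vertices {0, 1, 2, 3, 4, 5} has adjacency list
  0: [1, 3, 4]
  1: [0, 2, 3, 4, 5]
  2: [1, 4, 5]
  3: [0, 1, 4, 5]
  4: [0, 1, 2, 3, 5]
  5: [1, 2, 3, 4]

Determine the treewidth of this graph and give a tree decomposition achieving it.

Treewidth 3.
One optimal decomposition is:
Bags: B1 = {1, 2, 4, 5}  B2 = {1, 3, 4, 5}  B3 = {0, 1, 3, 4}
Tree: B1–B2, B2–B3

The largest bag has 4 vertices, giving width 3; this decomposition certifies tw(G) ≤ 3. On the other hand G contains the 4-clique {1, 2, 4, 5}. A clique must lie in a single bag of any decomposition, so no decomposition can have width below 3. Hence tw(G) = 3 exactly.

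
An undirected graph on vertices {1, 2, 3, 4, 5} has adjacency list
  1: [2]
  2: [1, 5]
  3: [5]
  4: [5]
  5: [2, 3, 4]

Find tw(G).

1

A width-1 tree decomposition is:
Bags: B1 = {2, 5}  B2 = {3, 5}  B3 = {1, 2}  B4 = {4, 5}
Tree: B1–B2, B1–B3, B2–B4
Every bag has size at most 2, so the width is 2 − 1 = 1 and tw(G) ≤ 1. G has an edge, so its treewidth is at least 1. The upper and lower bounds meet at 1, so that is the treewidth.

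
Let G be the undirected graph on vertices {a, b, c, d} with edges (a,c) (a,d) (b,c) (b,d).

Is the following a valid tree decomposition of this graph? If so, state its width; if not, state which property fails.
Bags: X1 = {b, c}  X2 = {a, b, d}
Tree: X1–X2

No — edge (a,c) lies in no bag.

A tree decomposition must satisfy three properties: every vertex lies in some bag; for every edge, both endpoints lie together in some bag; and for every vertex, the bags containing it form a connected subtree. Here edge (a,c) lies in no bag, so the decomposition is invalid.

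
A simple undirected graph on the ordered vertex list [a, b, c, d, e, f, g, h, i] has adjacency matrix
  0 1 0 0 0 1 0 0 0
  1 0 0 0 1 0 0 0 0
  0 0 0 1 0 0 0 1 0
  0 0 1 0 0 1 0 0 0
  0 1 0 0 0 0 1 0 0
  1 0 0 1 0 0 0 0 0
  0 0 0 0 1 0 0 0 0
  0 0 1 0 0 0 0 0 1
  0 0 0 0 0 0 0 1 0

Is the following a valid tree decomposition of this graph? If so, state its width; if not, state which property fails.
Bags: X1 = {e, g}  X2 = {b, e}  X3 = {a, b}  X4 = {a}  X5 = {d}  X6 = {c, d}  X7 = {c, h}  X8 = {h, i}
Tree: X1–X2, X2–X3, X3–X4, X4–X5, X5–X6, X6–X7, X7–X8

A tree decomposition must satisfy three properties: every vertex lies in some bag; for every edge, both endpoints lie together in some bag; and for every vertex, the bags containing it form a connected subtree. Here vertex f appears in no bag, so the decomposition is invalid.

No — vertex f appears in no bag.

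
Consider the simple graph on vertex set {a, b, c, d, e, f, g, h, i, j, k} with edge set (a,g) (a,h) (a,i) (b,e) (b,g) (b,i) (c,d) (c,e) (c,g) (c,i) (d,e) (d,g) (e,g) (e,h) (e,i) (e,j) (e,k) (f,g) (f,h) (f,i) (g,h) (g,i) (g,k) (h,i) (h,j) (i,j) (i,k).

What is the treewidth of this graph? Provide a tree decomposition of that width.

Each bag holds 4 vertices, so the decomposition has width 3, which upper-bounds the treewidth. On the other hand G contains the 4-clique {c, d, e, g}. A clique must lie in a single bag of any decomposition, so no decomposition can have width below 3. The upper and lower bounds meet at 3, so that is the treewidth.

Treewidth 3.
One optimal decomposition is:
Bags: B1 = {e, g, h, i}  B2 = {c, e, g, i}  B3 = {a, g, h, i}  B4 = {c, d, e, g}  B5 = {b, e, g, i}  B6 = {f, g, h, i}  B7 = {e, h, i, j}  B8 = {e, g, i, k}
Tree: B1–B2, B1–B3, B2–B4, B1–B5, B3–B6, B1–B7, B2–B8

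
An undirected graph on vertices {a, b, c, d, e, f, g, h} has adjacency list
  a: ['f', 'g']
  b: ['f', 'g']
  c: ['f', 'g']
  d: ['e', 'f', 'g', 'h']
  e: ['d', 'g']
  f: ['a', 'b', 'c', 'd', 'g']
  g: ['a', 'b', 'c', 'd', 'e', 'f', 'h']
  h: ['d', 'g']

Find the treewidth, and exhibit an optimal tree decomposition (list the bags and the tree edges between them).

Each bag holds 3 vertices, so the decomposition has width 2, which upper-bounds the treewidth. For the lower bound, the 3 vertices {d, e, g} are pairwise adjacent, and any tree decomposition puts a clique entirely inside one bag — forcing width ≥ 2. The upper and lower bounds meet at 2, so that is the treewidth.

Treewidth 2.
One such decomposition:
Bags: B1 = {b, f, g}  B2 = {a, f, g}  B3 = {c, f, g}  B4 = {d, f, g}  B5 = {d, g, h}  B6 = {d, e, g}
Tree: B1–B2, B2–B3, B2–B4, B4–B5, B4–B6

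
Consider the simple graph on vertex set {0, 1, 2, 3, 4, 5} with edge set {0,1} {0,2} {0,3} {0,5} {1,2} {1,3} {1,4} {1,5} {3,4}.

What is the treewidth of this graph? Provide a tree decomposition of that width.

Each bag holds 3 vertices, so the decomposition has width 2, which upper-bounds the treewidth. For the lower bound, the 3 vertices {0, 1, 2} are pairwise adjacent, and any tree decomposition puts a clique entirely inside one bag — forcing width ≥ 2. The upper and lower bounds meet at 2, so that is the treewidth.

Treewidth 2.
One such decomposition:
Bags: B1 = {0, 1, 5}  B2 = {0, 1, 3}  B3 = {0, 1, 2}  B4 = {1, 3, 4}
Tree: B1–B2, B2–B3, B2–B4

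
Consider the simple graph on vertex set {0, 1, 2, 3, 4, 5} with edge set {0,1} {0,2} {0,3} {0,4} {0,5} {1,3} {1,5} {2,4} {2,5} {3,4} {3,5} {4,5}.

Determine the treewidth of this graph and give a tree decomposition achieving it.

Each bag holds 4 vertices, so the decomposition has width 3, which upper-bounds the treewidth. For the lower bound, the 4 vertices {0, 2, 4, 5} are pairwise adjacent, and any tree decomposition puts a clique entirely inside one bag — forcing width ≥ 3. Therefore the treewidth is 3.

Treewidth 3.
Bags: B1 = {0, 3, 4, 5}  B2 = {0, 2, 4, 5}  B3 = {0, 1, 3, 5}
Tree: B1–B2, B1–B3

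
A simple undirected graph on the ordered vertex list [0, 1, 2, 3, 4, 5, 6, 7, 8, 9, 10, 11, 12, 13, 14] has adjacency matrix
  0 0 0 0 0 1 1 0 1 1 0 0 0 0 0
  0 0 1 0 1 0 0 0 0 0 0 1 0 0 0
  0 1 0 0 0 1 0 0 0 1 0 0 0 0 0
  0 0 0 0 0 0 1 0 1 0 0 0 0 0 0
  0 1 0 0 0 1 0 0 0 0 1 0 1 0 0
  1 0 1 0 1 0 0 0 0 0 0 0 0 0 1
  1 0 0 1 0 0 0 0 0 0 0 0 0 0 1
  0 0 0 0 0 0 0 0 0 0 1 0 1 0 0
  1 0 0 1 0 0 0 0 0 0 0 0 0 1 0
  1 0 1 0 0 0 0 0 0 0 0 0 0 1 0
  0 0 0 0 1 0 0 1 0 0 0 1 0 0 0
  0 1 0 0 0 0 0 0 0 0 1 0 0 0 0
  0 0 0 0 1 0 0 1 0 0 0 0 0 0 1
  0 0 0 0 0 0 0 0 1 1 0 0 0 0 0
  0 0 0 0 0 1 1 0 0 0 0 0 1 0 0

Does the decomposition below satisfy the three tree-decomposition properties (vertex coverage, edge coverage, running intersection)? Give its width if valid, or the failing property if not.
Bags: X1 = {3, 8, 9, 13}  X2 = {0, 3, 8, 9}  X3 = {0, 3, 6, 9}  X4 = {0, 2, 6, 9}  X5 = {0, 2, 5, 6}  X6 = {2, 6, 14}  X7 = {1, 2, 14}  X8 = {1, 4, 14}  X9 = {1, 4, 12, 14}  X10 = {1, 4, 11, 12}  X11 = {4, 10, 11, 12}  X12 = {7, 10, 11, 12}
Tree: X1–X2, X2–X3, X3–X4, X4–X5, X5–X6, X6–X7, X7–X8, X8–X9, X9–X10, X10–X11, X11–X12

A tree decomposition must satisfy three properties: every vertex lies in some bag; for every edge, both endpoints lie together in some bag; and for every vertex, the bags containing it form a connected subtree. Here edge (5,14) lies in no bag, so the decomposition is invalid.

No — edge (5,14) lies in no bag.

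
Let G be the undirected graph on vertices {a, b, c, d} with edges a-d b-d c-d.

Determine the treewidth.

1

A width-1 tree decomposition is:
Bags: B1 = {b, d}  B2 = {c, d}  B3 = {a, d}
Tree: B1–B2, B1–B3
Each bag holds 2 vertices, so the decomposition has width 1, which upper-bounds the treewidth. G has an edge, so its treewidth is at least 1. Hence tw(G) = 1 exactly.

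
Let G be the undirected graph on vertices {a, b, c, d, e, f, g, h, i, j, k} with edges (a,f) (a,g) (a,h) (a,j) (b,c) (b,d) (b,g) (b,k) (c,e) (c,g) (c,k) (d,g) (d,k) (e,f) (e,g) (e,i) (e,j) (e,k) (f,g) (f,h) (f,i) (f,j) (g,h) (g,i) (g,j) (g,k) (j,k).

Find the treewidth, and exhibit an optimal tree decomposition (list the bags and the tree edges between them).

Every bag has size at most 4, so the width is 4 − 1 = 3 and tw(G) ≤ 3. On the other hand G contains the 4-clique {b, d, g, k}. A clique must lie in a single bag of any decomposition, so no decomposition can have width below 3. Therefore the treewidth is 3.

Treewidth 3.
One optimal decomposition is:
Bags: B1 = {e, f, g, j}  B2 = {a, f, g, j}  B3 = {e, f, g, i}  B4 = {a, f, g, h}  B5 = {e, g, j, k}  B6 = {c, e, g, k}  B7 = {b, c, g, k}  B8 = {b, d, g, k}
Tree: B1–B2, B1–B3, B2–B4, B1–B5, B5–B6, B6–B7, B7–B8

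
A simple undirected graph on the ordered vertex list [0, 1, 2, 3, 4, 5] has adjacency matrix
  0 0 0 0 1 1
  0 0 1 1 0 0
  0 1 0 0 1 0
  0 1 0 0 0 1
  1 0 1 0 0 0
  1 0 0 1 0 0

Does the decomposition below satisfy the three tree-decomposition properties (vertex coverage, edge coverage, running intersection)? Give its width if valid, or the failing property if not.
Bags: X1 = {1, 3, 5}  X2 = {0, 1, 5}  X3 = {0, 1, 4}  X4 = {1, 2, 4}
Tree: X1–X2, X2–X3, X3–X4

Every vertex of G appears in some bag (union = {0, 1, 2, 3, 4, 5}); every edge is covered by a bag; and for each vertex v the set of bags containing v is connected in the bag tree. The decomposition is therefore valid. The largest bag has 3 vertices, so the width is 2.

Yes; width 2.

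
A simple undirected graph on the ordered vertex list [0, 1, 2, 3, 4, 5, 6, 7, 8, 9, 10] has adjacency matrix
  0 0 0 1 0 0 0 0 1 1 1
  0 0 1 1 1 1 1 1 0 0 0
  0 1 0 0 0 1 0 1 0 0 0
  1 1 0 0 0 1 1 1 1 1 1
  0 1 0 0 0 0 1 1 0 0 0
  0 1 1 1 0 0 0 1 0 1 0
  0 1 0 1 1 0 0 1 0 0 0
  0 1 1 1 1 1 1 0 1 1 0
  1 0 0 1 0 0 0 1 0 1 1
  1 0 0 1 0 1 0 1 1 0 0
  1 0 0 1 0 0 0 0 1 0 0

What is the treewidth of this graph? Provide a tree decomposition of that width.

Every bag has size at most 4, so the width is 4 − 1 = 3 and tw(G) ≤ 3. On the other hand G contains the 4-clique {1, 2, 5, 7}. A clique must lie in a single bag of any decomposition, so no decomposition can have width below 3. Combining the bounds, tw(G) = 3.

Treewidth 3.
One optimal decomposition is:
Bags: B1 = {3, 5, 7, 9}  B2 = {1, 3, 5, 7}  B3 = {3, 7, 8, 9}  B4 = {0, 3, 8, 9}  B5 = {1, 3, 6, 7}  B6 = {1, 4, 6, 7}  B7 = {0, 3, 8, 10}  B8 = {1, 2, 5, 7}
Tree: B1–B2, B1–B3, B3–B4, B2–B5, B5–B6, B4–B7, B2–B8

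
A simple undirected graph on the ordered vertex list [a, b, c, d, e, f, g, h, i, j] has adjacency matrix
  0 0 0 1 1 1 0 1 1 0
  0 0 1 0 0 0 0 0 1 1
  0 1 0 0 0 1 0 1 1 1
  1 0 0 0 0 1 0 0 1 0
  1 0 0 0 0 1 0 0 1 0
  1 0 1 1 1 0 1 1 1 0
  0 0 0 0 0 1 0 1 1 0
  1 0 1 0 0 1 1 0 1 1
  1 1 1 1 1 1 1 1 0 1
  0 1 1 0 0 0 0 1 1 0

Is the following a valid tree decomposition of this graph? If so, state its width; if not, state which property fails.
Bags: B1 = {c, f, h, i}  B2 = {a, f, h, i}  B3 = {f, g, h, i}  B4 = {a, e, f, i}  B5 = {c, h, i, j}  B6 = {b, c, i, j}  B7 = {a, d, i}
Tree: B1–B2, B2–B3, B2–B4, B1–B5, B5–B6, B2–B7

A tree decomposition must satisfy three properties: every vertex lies in some bag; for every edge, both endpoints lie together in some bag; and for every vertex, the bags containing it form a connected subtree. Here edge (f,d) lies in no bag, so the decomposition is invalid.

No — edge (f,d) lies in no bag.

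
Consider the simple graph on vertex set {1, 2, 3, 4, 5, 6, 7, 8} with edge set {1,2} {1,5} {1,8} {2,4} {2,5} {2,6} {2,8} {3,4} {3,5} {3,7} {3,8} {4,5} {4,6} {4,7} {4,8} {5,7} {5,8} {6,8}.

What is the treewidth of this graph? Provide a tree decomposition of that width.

Treewidth 3.
One optimal decomposition is:
Bags: B1 = {2, 4, 5, 8}  B2 = {1, 2, 5, 8}  B3 = {2, 4, 6, 8}  B4 = {3, 4, 5, 8}  B5 = {3, 4, 5, 7}
Tree: B1–B2, B1–B3, B1–B4, B4–B5

The largest bag has 4 vertices, giving width 3; this decomposition certifies tw(G) ≤ 3. For the lower bound, the 4 vertices {1, 2, 5, 8} are pairwise adjacent, and any tree decomposition puts a clique entirely inside one bag — forcing width ≥ 3. Combining the bounds, tw(G) = 3.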